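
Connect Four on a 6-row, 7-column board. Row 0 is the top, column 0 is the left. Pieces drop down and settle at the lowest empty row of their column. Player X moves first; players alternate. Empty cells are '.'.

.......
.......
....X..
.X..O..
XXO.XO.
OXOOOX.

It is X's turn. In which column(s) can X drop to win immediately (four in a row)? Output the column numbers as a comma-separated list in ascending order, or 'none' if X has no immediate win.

col 0: drop X → no win
col 1: drop X → WIN!
col 2: drop X → no win
col 3: drop X → no win
col 4: drop X → no win
col 5: drop X → no win
col 6: drop X → no win

Answer: 1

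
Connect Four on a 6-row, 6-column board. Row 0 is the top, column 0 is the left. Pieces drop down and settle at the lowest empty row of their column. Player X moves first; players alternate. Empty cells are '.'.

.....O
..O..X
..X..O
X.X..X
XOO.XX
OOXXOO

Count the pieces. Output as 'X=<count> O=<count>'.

X=10 O=9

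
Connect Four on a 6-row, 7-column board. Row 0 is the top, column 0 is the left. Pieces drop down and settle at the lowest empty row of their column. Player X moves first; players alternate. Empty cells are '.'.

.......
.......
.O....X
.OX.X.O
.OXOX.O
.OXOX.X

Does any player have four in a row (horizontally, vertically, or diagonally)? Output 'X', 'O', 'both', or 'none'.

O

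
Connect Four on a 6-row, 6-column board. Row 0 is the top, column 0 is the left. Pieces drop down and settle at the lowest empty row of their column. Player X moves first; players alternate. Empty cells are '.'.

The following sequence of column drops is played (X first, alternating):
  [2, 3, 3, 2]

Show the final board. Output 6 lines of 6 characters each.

Move 1: X drops in col 2, lands at row 5
Move 2: O drops in col 3, lands at row 5
Move 3: X drops in col 3, lands at row 4
Move 4: O drops in col 2, lands at row 4

Answer: ......
......
......
......
..OX..
..XO..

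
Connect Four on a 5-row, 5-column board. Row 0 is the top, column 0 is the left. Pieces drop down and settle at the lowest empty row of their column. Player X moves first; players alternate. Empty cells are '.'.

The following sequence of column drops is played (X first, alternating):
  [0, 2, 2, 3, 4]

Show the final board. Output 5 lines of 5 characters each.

Answer: .....
.....
.....
..X..
X.OOX

Derivation:
Move 1: X drops in col 0, lands at row 4
Move 2: O drops in col 2, lands at row 4
Move 3: X drops in col 2, lands at row 3
Move 4: O drops in col 3, lands at row 4
Move 5: X drops in col 4, lands at row 4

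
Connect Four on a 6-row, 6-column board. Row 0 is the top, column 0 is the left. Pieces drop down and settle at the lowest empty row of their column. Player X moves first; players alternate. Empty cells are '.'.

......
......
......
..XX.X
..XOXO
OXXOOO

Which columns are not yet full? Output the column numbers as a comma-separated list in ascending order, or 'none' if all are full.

Answer: 0,1,2,3,4,5

Derivation:
col 0: top cell = '.' → open
col 1: top cell = '.' → open
col 2: top cell = '.' → open
col 3: top cell = '.' → open
col 4: top cell = '.' → open
col 5: top cell = '.' → open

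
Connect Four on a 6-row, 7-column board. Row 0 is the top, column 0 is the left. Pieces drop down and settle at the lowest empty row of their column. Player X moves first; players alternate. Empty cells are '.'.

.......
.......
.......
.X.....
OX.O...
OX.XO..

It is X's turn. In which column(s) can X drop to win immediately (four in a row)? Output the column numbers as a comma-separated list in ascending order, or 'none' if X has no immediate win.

col 0: drop X → no win
col 1: drop X → WIN!
col 2: drop X → no win
col 3: drop X → no win
col 4: drop X → no win
col 5: drop X → no win
col 6: drop X → no win

Answer: 1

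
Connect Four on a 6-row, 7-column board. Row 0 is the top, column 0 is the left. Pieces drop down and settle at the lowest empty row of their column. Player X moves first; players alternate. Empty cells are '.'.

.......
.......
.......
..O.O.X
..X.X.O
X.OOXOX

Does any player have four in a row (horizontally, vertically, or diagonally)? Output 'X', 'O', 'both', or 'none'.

none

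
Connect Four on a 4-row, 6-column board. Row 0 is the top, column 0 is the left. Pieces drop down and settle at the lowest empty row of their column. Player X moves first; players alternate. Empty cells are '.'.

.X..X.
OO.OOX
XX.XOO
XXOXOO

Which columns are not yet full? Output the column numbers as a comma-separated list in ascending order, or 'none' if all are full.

Answer: 0,2,3,5

Derivation:
col 0: top cell = '.' → open
col 1: top cell = 'X' → FULL
col 2: top cell = '.' → open
col 3: top cell = '.' → open
col 4: top cell = 'X' → FULL
col 5: top cell = '.' → open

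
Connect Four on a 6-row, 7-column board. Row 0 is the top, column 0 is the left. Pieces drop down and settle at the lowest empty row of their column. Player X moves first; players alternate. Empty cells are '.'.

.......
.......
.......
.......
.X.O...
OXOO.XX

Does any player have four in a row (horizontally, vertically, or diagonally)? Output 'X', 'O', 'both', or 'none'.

none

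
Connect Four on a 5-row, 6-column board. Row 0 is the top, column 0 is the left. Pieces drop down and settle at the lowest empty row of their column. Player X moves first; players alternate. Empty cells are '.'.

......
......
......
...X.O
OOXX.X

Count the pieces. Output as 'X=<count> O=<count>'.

X=4 O=3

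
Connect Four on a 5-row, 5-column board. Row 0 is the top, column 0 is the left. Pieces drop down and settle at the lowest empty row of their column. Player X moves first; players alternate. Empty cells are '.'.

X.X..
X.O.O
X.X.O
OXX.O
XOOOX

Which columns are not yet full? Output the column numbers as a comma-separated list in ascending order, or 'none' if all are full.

col 0: top cell = 'X' → FULL
col 1: top cell = '.' → open
col 2: top cell = 'X' → FULL
col 3: top cell = '.' → open
col 4: top cell = '.' → open

Answer: 1,3,4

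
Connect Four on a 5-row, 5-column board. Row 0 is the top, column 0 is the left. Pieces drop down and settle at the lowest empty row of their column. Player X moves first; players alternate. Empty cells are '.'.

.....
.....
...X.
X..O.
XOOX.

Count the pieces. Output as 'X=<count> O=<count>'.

X=4 O=3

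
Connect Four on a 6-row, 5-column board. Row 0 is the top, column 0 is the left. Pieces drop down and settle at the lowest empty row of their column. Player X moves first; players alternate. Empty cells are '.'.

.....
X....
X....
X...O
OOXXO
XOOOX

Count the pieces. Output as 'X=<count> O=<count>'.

X=7 O=7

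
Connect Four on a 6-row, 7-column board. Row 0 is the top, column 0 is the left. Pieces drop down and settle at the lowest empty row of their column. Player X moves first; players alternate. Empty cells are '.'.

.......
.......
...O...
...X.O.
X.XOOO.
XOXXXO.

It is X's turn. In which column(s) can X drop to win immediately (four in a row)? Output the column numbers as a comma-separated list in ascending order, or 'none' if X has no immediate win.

col 0: drop X → no win
col 1: drop X → no win
col 2: drop X → no win
col 3: drop X → no win
col 4: drop X → no win
col 5: drop X → no win
col 6: drop X → no win

Answer: none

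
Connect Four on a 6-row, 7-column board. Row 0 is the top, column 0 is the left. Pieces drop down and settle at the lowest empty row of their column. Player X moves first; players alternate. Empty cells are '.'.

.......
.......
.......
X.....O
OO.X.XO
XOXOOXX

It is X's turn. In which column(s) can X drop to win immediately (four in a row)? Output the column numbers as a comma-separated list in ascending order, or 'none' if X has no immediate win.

col 0: drop X → no win
col 1: drop X → no win
col 2: drop X → no win
col 3: drop X → no win
col 4: drop X → no win
col 5: drop X → no win
col 6: drop X → no win

Answer: none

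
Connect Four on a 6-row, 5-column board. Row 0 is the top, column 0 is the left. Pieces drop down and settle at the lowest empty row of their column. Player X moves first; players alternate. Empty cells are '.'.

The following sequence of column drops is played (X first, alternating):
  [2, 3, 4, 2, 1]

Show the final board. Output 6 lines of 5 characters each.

Move 1: X drops in col 2, lands at row 5
Move 2: O drops in col 3, lands at row 5
Move 3: X drops in col 4, lands at row 5
Move 4: O drops in col 2, lands at row 4
Move 5: X drops in col 1, lands at row 5

Answer: .....
.....
.....
.....
..O..
.XXOX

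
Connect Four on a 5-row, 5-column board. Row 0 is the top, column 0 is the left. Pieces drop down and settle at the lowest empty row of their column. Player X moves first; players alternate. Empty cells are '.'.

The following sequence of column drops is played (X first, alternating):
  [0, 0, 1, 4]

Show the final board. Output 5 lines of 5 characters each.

Move 1: X drops in col 0, lands at row 4
Move 2: O drops in col 0, lands at row 3
Move 3: X drops in col 1, lands at row 4
Move 4: O drops in col 4, lands at row 4

Answer: .....
.....
.....
O....
XX..O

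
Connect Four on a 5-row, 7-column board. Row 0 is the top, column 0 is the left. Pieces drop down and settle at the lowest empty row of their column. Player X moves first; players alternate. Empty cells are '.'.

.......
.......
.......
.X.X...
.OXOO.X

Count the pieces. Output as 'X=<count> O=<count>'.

X=4 O=3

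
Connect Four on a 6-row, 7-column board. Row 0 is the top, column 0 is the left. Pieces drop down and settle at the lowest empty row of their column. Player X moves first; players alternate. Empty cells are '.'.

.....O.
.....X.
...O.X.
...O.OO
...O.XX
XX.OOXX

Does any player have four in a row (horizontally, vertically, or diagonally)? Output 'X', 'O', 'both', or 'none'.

O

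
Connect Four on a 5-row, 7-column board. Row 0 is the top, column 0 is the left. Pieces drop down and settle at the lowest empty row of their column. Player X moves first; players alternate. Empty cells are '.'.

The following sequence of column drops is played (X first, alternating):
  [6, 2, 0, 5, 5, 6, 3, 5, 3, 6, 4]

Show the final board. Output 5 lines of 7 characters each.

Answer: .......
.......
.....OO
...X.XO
X.OXXOX

Derivation:
Move 1: X drops in col 6, lands at row 4
Move 2: O drops in col 2, lands at row 4
Move 3: X drops in col 0, lands at row 4
Move 4: O drops in col 5, lands at row 4
Move 5: X drops in col 5, lands at row 3
Move 6: O drops in col 6, lands at row 3
Move 7: X drops in col 3, lands at row 4
Move 8: O drops in col 5, lands at row 2
Move 9: X drops in col 3, lands at row 3
Move 10: O drops in col 6, lands at row 2
Move 11: X drops in col 4, lands at row 4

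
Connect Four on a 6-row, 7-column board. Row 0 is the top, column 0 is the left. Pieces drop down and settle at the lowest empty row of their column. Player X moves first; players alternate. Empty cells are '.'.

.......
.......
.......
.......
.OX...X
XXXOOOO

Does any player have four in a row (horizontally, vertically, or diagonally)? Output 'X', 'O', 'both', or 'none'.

O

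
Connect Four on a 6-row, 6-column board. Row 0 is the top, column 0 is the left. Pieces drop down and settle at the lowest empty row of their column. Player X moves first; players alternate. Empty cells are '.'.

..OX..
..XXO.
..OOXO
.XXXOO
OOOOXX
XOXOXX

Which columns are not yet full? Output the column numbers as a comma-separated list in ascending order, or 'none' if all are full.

Answer: 0,1,4,5

Derivation:
col 0: top cell = '.' → open
col 1: top cell = '.' → open
col 2: top cell = 'O' → FULL
col 3: top cell = 'X' → FULL
col 4: top cell = '.' → open
col 5: top cell = '.' → open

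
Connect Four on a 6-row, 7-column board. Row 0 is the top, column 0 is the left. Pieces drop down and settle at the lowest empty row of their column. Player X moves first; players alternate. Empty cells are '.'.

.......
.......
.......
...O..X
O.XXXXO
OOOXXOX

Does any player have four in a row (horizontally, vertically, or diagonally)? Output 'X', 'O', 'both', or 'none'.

X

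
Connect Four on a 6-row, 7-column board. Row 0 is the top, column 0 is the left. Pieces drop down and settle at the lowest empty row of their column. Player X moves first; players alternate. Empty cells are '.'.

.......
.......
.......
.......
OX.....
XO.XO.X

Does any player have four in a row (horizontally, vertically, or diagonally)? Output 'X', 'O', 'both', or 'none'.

none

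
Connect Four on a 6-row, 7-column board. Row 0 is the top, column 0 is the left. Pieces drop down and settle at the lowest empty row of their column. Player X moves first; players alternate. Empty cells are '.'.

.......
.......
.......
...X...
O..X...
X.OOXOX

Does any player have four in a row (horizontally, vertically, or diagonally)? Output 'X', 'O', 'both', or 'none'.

none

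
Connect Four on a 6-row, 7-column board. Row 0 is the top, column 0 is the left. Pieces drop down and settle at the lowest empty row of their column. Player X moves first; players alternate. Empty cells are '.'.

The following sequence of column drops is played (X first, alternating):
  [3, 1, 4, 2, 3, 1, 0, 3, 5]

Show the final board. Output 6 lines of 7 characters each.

Move 1: X drops in col 3, lands at row 5
Move 2: O drops in col 1, lands at row 5
Move 3: X drops in col 4, lands at row 5
Move 4: O drops in col 2, lands at row 5
Move 5: X drops in col 3, lands at row 4
Move 6: O drops in col 1, lands at row 4
Move 7: X drops in col 0, lands at row 5
Move 8: O drops in col 3, lands at row 3
Move 9: X drops in col 5, lands at row 5

Answer: .......
.......
.......
...O...
.O.X...
XOOXXX.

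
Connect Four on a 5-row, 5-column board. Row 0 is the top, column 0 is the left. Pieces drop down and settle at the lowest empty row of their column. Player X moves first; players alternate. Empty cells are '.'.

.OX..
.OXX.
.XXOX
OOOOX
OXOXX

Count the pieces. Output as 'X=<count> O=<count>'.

X=10 O=9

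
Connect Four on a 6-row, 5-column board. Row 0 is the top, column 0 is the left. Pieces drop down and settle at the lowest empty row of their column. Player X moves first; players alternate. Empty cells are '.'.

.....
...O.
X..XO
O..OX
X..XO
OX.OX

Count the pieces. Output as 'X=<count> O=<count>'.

X=7 O=7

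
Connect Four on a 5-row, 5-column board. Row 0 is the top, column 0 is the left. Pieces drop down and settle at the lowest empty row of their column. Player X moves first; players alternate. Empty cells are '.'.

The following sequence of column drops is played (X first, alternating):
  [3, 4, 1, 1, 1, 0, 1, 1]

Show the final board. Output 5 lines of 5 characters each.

Answer: .O...
.X...
.X...
.O...
OX.XO

Derivation:
Move 1: X drops in col 3, lands at row 4
Move 2: O drops in col 4, lands at row 4
Move 3: X drops in col 1, lands at row 4
Move 4: O drops in col 1, lands at row 3
Move 5: X drops in col 1, lands at row 2
Move 6: O drops in col 0, lands at row 4
Move 7: X drops in col 1, lands at row 1
Move 8: O drops in col 1, lands at row 0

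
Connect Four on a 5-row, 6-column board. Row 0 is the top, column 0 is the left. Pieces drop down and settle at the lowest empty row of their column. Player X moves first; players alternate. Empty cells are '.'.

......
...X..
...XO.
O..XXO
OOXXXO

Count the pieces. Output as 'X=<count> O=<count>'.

X=7 O=6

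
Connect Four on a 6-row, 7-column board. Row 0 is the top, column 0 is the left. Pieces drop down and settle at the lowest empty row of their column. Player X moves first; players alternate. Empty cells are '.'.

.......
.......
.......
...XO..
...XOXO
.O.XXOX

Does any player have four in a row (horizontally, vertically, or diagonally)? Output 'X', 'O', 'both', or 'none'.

none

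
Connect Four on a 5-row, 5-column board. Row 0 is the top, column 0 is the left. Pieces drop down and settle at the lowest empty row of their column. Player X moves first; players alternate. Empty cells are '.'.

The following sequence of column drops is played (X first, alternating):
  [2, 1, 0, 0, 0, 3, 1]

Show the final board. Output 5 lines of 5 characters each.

Answer: .....
.....
X....
OX...
XOXO.

Derivation:
Move 1: X drops in col 2, lands at row 4
Move 2: O drops in col 1, lands at row 4
Move 3: X drops in col 0, lands at row 4
Move 4: O drops in col 0, lands at row 3
Move 5: X drops in col 0, lands at row 2
Move 6: O drops in col 3, lands at row 4
Move 7: X drops in col 1, lands at row 3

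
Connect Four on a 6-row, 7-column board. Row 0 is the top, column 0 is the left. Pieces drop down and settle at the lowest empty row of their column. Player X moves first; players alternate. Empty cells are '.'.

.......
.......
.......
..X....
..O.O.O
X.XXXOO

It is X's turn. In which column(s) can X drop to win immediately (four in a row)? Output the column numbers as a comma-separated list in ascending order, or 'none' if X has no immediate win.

Answer: 1

Derivation:
col 0: drop X → no win
col 1: drop X → WIN!
col 2: drop X → no win
col 3: drop X → no win
col 4: drop X → no win
col 5: drop X → no win
col 6: drop X → no win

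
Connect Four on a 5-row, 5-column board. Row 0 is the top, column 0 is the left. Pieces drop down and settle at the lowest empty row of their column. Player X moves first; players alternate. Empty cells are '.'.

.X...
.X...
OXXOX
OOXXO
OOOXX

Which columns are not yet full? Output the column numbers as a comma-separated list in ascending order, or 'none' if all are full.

col 0: top cell = '.' → open
col 1: top cell = 'X' → FULL
col 2: top cell = '.' → open
col 3: top cell = '.' → open
col 4: top cell = '.' → open

Answer: 0,2,3,4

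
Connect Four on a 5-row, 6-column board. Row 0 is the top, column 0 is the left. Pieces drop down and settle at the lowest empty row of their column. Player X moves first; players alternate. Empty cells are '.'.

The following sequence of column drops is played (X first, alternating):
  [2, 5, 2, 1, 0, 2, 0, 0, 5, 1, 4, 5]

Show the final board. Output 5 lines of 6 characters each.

Answer: ......
......
O.O..O
XOX..X
XOX.XO

Derivation:
Move 1: X drops in col 2, lands at row 4
Move 2: O drops in col 5, lands at row 4
Move 3: X drops in col 2, lands at row 3
Move 4: O drops in col 1, lands at row 4
Move 5: X drops in col 0, lands at row 4
Move 6: O drops in col 2, lands at row 2
Move 7: X drops in col 0, lands at row 3
Move 8: O drops in col 0, lands at row 2
Move 9: X drops in col 5, lands at row 3
Move 10: O drops in col 1, lands at row 3
Move 11: X drops in col 4, lands at row 4
Move 12: O drops in col 5, lands at row 2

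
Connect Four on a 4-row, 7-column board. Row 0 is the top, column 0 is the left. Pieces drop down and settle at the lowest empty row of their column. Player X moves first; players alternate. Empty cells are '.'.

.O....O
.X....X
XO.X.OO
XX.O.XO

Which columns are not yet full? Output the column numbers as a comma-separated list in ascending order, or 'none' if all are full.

Answer: 0,2,3,4,5

Derivation:
col 0: top cell = '.' → open
col 1: top cell = 'O' → FULL
col 2: top cell = '.' → open
col 3: top cell = '.' → open
col 4: top cell = '.' → open
col 5: top cell = '.' → open
col 6: top cell = 'O' → FULL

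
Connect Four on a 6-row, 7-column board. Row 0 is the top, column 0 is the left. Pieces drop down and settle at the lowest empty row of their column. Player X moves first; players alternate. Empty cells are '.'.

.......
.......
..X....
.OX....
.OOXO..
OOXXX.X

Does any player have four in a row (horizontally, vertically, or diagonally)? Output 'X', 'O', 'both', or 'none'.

none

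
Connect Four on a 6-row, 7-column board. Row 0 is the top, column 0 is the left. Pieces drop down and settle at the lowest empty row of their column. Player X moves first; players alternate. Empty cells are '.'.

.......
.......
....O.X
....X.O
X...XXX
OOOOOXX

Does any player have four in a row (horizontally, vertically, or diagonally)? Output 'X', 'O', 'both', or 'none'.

O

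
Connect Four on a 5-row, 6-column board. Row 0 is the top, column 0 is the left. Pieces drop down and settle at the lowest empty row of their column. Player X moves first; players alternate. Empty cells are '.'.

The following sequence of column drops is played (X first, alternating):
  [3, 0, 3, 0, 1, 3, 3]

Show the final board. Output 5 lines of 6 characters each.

Move 1: X drops in col 3, lands at row 4
Move 2: O drops in col 0, lands at row 4
Move 3: X drops in col 3, lands at row 3
Move 4: O drops in col 0, lands at row 3
Move 5: X drops in col 1, lands at row 4
Move 6: O drops in col 3, lands at row 2
Move 7: X drops in col 3, lands at row 1

Answer: ......
...X..
...O..
O..X..
OX.X..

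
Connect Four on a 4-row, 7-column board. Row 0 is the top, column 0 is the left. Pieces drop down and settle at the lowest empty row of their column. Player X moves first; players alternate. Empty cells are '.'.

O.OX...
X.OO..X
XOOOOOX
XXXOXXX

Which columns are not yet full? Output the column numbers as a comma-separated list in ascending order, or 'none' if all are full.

Answer: 1,4,5,6

Derivation:
col 0: top cell = 'O' → FULL
col 1: top cell = '.' → open
col 2: top cell = 'O' → FULL
col 3: top cell = 'X' → FULL
col 4: top cell = '.' → open
col 5: top cell = '.' → open
col 6: top cell = '.' → open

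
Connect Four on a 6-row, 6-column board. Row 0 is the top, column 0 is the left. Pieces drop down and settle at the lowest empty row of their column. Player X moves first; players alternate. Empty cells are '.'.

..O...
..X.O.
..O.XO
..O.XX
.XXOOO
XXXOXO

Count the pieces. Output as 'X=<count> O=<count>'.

X=10 O=10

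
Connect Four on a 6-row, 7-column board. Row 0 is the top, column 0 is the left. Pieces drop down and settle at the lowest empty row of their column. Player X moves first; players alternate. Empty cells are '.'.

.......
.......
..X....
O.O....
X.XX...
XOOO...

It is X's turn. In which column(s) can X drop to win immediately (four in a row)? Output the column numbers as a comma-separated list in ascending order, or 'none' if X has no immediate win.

col 0: drop X → no win
col 1: drop X → WIN!
col 2: drop X → no win
col 3: drop X → no win
col 4: drop X → no win
col 5: drop X → no win
col 6: drop X → no win

Answer: 1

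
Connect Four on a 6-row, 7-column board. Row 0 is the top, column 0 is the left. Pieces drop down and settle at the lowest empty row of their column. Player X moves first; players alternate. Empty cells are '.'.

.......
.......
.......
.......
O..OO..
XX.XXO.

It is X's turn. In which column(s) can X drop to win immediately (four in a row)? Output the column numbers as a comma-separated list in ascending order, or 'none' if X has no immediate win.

col 0: drop X → no win
col 1: drop X → no win
col 2: drop X → WIN!
col 3: drop X → no win
col 4: drop X → no win
col 5: drop X → no win
col 6: drop X → no win

Answer: 2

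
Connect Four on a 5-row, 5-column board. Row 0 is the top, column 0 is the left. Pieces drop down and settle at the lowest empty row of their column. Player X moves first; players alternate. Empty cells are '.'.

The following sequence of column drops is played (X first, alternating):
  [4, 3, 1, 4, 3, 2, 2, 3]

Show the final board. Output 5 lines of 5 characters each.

Answer: .....
.....
...O.
..XXO
.XOOX

Derivation:
Move 1: X drops in col 4, lands at row 4
Move 2: O drops in col 3, lands at row 4
Move 3: X drops in col 1, lands at row 4
Move 4: O drops in col 4, lands at row 3
Move 5: X drops in col 3, lands at row 3
Move 6: O drops in col 2, lands at row 4
Move 7: X drops in col 2, lands at row 3
Move 8: O drops in col 3, lands at row 2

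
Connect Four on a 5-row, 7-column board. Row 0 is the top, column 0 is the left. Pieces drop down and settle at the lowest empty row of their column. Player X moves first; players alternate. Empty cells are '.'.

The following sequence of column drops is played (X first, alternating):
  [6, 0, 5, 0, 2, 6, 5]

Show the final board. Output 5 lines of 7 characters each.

Answer: .......
.......
.......
O....XO
O.X..XX

Derivation:
Move 1: X drops in col 6, lands at row 4
Move 2: O drops in col 0, lands at row 4
Move 3: X drops in col 5, lands at row 4
Move 4: O drops in col 0, lands at row 3
Move 5: X drops in col 2, lands at row 4
Move 6: O drops in col 6, lands at row 3
Move 7: X drops in col 5, lands at row 3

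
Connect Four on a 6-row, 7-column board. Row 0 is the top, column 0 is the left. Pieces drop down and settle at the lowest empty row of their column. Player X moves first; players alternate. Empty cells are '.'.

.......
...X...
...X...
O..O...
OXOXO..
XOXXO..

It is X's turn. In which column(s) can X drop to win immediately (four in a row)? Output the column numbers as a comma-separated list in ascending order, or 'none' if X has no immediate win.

Answer: 2

Derivation:
col 0: drop X → no win
col 1: drop X → no win
col 2: drop X → WIN!
col 3: drop X → no win
col 4: drop X → no win
col 5: drop X → no win
col 6: drop X → no win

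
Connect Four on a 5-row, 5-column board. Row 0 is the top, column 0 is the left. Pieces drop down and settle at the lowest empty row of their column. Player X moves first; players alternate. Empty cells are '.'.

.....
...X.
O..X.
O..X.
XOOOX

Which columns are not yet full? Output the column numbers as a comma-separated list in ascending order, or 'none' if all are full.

Answer: 0,1,2,3,4

Derivation:
col 0: top cell = '.' → open
col 1: top cell = '.' → open
col 2: top cell = '.' → open
col 3: top cell = '.' → open
col 4: top cell = '.' → open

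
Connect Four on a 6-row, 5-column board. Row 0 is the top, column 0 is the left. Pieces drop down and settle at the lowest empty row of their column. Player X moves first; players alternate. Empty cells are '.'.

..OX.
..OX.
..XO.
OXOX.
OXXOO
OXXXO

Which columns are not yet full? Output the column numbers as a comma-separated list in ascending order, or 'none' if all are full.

col 0: top cell = '.' → open
col 1: top cell = '.' → open
col 2: top cell = 'O' → FULL
col 3: top cell = 'X' → FULL
col 4: top cell = '.' → open

Answer: 0,1,4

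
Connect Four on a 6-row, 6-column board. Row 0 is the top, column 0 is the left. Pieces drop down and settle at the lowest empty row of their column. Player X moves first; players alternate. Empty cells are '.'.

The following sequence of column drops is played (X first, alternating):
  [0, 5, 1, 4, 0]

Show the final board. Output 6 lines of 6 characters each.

Move 1: X drops in col 0, lands at row 5
Move 2: O drops in col 5, lands at row 5
Move 3: X drops in col 1, lands at row 5
Move 4: O drops in col 4, lands at row 5
Move 5: X drops in col 0, lands at row 4

Answer: ......
......
......
......
X.....
XX..OO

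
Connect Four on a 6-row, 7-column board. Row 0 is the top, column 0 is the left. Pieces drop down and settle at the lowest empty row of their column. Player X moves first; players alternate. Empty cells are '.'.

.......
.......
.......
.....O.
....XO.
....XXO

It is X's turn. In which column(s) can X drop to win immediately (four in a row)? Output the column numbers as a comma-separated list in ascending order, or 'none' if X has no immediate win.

col 0: drop X → no win
col 1: drop X → no win
col 2: drop X → no win
col 3: drop X → no win
col 4: drop X → no win
col 5: drop X → no win
col 6: drop X → no win

Answer: none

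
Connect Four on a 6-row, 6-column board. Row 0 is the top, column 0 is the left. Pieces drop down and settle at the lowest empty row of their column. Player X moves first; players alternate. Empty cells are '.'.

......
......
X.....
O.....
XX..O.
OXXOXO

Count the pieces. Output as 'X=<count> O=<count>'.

X=6 O=5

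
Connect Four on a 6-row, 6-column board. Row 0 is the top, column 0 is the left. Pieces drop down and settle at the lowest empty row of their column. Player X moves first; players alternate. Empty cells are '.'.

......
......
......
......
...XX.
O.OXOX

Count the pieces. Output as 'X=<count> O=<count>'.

X=4 O=3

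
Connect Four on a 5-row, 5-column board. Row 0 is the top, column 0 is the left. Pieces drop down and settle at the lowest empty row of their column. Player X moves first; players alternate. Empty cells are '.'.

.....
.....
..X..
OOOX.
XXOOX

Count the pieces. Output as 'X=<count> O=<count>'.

X=5 O=5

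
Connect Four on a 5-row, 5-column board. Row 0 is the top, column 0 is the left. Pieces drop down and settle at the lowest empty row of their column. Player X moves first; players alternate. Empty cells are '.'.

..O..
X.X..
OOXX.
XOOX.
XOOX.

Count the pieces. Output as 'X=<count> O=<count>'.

X=8 O=7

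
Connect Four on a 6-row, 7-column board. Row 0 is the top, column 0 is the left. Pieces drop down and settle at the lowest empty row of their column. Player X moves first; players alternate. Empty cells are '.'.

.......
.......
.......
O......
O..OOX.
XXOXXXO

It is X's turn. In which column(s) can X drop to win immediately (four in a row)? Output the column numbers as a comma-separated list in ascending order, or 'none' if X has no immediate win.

col 0: drop X → no win
col 1: drop X → no win
col 2: drop X → no win
col 3: drop X → no win
col 4: drop X → no win
col 5: drop X → no win
col 6: drop X → no win

Answer: none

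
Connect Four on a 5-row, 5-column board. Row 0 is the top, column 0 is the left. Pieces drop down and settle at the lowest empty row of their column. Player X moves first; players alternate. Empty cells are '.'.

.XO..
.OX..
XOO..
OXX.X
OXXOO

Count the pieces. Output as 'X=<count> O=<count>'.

X=8 O=8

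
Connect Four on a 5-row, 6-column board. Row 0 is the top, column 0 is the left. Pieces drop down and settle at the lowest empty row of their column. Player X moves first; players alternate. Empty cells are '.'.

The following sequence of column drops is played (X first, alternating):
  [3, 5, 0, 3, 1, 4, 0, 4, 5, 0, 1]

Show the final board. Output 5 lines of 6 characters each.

Move 1: X drops in col 3, lands at row 4
Move 2: O drops in col 5, lands at row 4
Move 3: X drops in col 0, lands at row 4
Move 4: O drops in col 3, lands at row 3
Move 5: X drops in col 1, lands at row 4
Move 6: O drops in col 4, lands at row 4
Move 7: X drops in col 0, lands at row 3
Move 8: O drops in col 4, lands at row 3
Move 9: X drops in col 5, lands at row 3
Move 10: O drops in col 0, lands at row 2
Move 11: X drops in col 1, lands at row 3

Answer: ......
......
O.....
XX.OOX
XX.XOO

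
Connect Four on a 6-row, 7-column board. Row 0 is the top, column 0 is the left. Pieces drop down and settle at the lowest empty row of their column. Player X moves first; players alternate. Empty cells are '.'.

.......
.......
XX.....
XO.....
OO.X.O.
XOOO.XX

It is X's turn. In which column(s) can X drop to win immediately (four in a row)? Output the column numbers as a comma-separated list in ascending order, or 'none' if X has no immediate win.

col 0: drop X → no win
col 1: drop X → no win
col 2: drop X → no win
col 3: drop X → no win
col 4: drop X → no win
col 5: drop X → no win
col 6: drop X → no win

Answer: none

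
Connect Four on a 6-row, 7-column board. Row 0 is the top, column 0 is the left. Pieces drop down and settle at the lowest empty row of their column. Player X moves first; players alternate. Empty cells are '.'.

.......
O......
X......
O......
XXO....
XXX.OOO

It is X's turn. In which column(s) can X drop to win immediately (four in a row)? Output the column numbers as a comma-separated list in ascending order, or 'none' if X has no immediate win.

col 0: drop X → no win
col 1: drop X → no win
col 2: drop X → no win
col 3: drop X → WIN!
col 4: drop X → no win
col 5: drop X → no win
col 6: drop X → no win

Answer: 3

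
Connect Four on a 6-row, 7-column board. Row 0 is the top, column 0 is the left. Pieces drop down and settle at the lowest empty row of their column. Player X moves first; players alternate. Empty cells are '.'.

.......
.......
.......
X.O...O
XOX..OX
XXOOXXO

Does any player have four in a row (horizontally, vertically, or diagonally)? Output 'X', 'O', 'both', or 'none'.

none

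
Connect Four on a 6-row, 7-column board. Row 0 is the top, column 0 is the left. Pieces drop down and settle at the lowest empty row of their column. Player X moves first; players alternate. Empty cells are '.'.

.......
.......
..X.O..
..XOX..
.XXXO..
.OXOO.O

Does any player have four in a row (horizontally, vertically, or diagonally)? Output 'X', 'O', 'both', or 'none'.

X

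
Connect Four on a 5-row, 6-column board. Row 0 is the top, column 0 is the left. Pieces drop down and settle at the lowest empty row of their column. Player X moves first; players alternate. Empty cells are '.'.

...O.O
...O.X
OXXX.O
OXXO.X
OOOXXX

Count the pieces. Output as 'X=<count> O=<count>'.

X=10 O=10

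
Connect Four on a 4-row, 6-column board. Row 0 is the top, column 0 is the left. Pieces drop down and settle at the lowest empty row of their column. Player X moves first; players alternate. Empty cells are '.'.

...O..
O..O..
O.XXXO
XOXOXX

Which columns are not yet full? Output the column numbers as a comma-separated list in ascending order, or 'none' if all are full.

col 0: top cell = '.' → open
col 1: top cell = '.' → open
col 2: top cell = '.' → open
col 3: top cell = 'O' → FULL
col 4: top cell = '.' → open
col 5: top cell = '.' → open

Answer: 0,1,2,4,5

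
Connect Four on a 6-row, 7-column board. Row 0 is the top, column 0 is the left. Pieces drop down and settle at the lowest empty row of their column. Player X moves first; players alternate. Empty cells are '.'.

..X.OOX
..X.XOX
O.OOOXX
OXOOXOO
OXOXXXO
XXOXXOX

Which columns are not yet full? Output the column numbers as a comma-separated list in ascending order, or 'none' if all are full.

col 0: top cell = '.' → open
col 1: top cell = '.' → open
col 2: top cell = 'X' → FULL
col 3: top cell = '.' → open
col 4: top cell = 'O' → FULL
col 5: top cell = 'O' → FULL
col 6: top cell = 'X' → FULL

Answer: 0,1,3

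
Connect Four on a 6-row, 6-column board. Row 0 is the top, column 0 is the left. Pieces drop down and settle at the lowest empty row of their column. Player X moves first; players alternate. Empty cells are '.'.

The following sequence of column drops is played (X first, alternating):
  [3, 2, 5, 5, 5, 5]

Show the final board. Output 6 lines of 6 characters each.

Move 1: X drops in col 3, lands at row 5
Move 2: O drops in col 2, lands at row 5
Move 3: X drops in col 5, lands at row 5
Move 4: O drops in col 5, lands at row 4
Move 5: X drops in col 5, lands at row 3
Move 6: O drops in col 5, lands at row 2

Answer: ......
......
.....O
.....X
.....O
..OX.X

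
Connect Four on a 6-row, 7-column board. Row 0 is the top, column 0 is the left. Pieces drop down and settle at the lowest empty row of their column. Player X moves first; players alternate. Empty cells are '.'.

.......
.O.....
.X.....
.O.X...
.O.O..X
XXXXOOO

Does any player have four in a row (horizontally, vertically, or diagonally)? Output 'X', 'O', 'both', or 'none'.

X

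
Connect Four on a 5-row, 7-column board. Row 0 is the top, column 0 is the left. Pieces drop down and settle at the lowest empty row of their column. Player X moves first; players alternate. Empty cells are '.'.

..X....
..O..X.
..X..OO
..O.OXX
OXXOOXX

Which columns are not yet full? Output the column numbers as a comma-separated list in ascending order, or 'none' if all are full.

Answer: 0,1,3,4,5,6

Derivation:
col 0: top cell = '.' → open
col 1: top cell = '.' → open
col 2: top cell = 'X' → FULL
col 3: top cell = '.' → open
col 4: top cell = '.' → open
col 5: top cell = '.' → open
col 6: top cell = '.' → open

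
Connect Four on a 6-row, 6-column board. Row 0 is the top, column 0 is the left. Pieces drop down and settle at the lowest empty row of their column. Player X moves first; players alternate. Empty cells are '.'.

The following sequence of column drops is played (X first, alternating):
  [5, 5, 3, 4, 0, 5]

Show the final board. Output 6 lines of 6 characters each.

Answer: ......
......
......
.....O
.....O
X..XOX

Derivation:
Move 1: X drops in col 5, lands at row 5
Move 2: O drops in col 5, lands at row 4
Move 3: X drops in col 3, lands at row 5
Move 4: O drops in col 4, lands at row 5
Move 5: X drops in col 0, lands at row 5
Move 6: O drops in col 5, lands at row 3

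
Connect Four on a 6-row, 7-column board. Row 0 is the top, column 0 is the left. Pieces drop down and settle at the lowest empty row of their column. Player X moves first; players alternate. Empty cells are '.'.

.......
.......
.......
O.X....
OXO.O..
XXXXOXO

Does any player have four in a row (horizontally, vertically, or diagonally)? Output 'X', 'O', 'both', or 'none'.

X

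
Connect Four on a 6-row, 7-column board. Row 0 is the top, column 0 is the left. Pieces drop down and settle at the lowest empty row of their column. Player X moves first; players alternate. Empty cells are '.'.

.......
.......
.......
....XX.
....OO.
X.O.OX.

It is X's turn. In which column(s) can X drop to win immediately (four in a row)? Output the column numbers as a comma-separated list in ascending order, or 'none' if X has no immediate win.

Answer: none

Derivation:
col 0: drop X → no win
col 1: drop X → no win
col 2: drop X → no win
col 3: drop X → no win
col 4: drop X → no win
col 5: drop X → no win
col 6: drop X → no win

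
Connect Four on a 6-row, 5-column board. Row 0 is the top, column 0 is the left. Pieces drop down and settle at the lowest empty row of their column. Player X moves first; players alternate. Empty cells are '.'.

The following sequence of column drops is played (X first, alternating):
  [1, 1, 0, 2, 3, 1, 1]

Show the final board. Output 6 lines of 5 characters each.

Move 1: X drops in col 1, lands at row 5
Move 2: O drops in col 1, lands at row 4
Move 3: X drops in col 0, lands at row 5
Move 4: O drops in col 2, lands at row 5
Move 5: X drops in col 3, lands at row 5
Move 6: O drops in col 1, lands at row 3
Move 7: X drops in col 1, lands at row 2

Answer: .....
.....
.X...
.O...
.O...
XXOX.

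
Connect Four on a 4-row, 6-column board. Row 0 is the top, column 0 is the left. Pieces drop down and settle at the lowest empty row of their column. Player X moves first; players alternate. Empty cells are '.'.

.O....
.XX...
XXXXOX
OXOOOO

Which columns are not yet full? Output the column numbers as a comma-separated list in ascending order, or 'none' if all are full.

Answer: 0,2,3,4,5

Derivation:
col 0: top cell = '.' → open
col 1: top cell = 'O' → FULL
col 2: top cell = '.' → open
col 3: top cell = '.' → open
col 4: top cell = '.' → open
col 5: top cell = '.' → open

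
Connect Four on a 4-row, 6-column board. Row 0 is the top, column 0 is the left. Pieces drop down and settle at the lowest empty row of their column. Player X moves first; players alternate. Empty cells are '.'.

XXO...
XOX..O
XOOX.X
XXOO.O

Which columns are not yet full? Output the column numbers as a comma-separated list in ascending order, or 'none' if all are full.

Answer: 3,4,5

Derivation:
col 0: top cell = 'X' → FULL
col 1: top cell = 'X' → FULL
col 2: top cell = 'O' → FULL
col 3: top cell = '.' → open
col 4: top cell = '.' → open
col 5: top cell = '.' → open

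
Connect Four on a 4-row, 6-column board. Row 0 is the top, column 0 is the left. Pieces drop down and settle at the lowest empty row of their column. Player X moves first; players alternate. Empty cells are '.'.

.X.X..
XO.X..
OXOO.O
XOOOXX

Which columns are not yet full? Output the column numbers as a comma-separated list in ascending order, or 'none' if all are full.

col 0: top cell = '.' → open
col 1: top cell = 'X' → FULL
col 2: top cell = '.' → open
col 3: top cell = 'X' → FULL
col 4: top cell = '.' → open
col 5: top cell = '.' → open

Answer: 0,2,4,5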